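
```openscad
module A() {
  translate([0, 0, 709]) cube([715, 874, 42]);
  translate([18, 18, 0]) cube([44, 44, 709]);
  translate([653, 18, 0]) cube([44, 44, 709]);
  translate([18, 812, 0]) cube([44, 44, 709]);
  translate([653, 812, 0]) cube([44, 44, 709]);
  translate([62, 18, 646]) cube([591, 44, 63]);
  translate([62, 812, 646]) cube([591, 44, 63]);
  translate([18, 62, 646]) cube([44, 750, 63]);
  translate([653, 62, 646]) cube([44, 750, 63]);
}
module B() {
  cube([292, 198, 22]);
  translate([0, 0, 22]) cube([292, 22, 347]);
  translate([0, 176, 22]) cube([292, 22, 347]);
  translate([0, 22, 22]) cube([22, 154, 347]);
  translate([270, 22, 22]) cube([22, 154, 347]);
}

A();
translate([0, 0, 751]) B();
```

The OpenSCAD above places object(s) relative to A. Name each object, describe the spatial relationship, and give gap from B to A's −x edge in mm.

The open box's min-x is at 0; the table's min-x is 0; gap = 0 mm.

A is a table. B is an open box. The open box is on top of the table. The gap from the open box to the table's −x edge is 0 mm.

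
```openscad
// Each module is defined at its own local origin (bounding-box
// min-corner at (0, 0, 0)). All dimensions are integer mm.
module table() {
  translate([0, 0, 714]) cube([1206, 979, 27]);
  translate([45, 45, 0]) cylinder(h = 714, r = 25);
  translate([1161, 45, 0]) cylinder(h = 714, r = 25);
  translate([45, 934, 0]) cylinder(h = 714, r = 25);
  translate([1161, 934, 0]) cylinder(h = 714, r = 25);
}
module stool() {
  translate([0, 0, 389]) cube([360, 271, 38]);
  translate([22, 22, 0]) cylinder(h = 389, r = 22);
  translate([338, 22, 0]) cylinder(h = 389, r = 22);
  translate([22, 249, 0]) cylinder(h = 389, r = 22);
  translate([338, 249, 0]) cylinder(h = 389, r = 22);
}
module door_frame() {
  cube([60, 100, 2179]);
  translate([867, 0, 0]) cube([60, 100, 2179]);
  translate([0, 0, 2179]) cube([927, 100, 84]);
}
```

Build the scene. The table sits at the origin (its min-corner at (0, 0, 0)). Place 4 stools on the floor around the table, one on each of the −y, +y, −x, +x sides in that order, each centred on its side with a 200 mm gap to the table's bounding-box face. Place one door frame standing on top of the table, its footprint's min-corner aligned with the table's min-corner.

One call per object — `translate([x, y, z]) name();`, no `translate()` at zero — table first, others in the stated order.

table();
translate([423, -471, 0]) stool();
translate([423, 1179, 0]) stool();
translate([-560, 354, 0]) stool();
translate([1406, 354, 0]) stool();
translate([0, 0, 741]) door_frame();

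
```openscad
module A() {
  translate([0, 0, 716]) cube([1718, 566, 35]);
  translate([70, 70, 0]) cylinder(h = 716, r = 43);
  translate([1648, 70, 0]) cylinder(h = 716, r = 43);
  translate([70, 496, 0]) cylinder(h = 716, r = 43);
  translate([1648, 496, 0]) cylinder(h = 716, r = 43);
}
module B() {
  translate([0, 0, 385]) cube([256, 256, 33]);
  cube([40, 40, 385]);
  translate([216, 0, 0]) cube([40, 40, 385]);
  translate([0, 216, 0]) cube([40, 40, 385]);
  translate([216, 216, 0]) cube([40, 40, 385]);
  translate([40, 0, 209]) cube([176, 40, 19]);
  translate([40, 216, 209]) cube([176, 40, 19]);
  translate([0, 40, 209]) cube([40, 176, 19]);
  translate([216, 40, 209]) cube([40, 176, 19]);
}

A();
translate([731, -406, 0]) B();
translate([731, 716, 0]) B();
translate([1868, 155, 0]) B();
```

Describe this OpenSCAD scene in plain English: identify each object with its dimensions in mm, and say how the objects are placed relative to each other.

A is a table: top 1718 mm (x) × 566 mm (y), 35 mm thick, upper face at z = 751 mm, on four round legs of 86 mm diameter, each leg's bounding box inset 27 mm from the nearest pair of top edges, running from z = 0 to the bottom of the top.

B is a simple wooden stool: a rectangular seat 256 mm (x) by 256 mm (y), 33 mm thick, top face at z = 418 mm, on four square legs, each 40×40 mm in cross-section. The legs rest on z = 0, each flush with a corner of the seat. Four stretchers, 40 mm wide and 19 mm tall, connect adjacent legs with their undersides at z = 209 mm, each running between the inner faces of the legs it joins and aligned with the legs' outer faces on the other axis.

Three stools sit around the table at the −y, +y, +x sides.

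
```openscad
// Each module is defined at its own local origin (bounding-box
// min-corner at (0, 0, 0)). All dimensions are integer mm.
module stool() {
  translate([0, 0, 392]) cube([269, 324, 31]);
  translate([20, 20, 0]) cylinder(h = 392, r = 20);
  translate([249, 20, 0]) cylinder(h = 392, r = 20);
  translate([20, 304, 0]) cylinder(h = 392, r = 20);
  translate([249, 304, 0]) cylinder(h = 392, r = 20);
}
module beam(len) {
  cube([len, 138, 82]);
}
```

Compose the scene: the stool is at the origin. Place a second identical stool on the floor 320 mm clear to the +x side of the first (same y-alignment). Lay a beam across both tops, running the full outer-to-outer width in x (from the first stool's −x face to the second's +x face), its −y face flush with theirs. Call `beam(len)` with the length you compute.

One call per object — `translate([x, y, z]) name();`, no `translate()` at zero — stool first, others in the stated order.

stool();
translate([589, 0, 0]) stool();
translate([0, 0, 423]) beam(858);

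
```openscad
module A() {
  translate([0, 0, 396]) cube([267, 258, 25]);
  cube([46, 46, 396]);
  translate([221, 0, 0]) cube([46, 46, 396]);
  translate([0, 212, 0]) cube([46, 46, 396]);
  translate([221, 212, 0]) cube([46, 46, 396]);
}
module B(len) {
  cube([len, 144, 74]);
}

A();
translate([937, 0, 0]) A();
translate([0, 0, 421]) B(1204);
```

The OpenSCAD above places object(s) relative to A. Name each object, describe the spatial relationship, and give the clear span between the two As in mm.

Second stool starts at x = 937; first ends at x = 267; clear span = 937 − 267 = 670 mm.

A is a stool. B is a beam. A beam spans the tops of two stools. The clear span between the two stools is 670 mm.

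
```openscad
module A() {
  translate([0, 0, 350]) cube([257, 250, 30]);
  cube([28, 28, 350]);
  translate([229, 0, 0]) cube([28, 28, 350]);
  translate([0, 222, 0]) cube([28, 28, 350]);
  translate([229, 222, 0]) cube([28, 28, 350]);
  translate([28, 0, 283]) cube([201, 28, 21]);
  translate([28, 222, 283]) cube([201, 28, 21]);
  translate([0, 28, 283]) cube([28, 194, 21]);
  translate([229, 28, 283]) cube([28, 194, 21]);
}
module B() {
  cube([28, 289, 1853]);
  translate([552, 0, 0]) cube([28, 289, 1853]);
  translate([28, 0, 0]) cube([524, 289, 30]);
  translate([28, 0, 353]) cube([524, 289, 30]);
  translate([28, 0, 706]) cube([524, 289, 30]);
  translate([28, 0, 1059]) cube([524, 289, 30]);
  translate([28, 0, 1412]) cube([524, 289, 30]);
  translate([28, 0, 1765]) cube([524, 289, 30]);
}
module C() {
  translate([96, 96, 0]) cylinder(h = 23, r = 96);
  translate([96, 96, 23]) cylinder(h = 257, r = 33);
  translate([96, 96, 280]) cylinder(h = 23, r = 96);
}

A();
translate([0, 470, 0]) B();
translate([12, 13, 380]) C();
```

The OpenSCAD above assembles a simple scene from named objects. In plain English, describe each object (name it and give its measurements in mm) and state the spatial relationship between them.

A is a simple wooden stool: a rectangular seat 257 mm (x) by 250 mm (y), 30 mm thick, top face at z = 380 mm, on four square legs, each 28×28 mm in cross-section. The legs rest on z = 0, each flush with a corner of the seat. Four stretchers, 28 mm wide and 21 mm tall, connect adjacent legs with their undersides at z = 283 mm, each running between the inner faces of the legs it joins and aligned with the legs' outer faces on the other axis.

B is an open bookshelf. Two side panels, each 28 mm thick, 289 mm deep and 1853 mm tall, stand 580 mm apart (outside-to-outside). Between them sit 6 shelves, each 30 mm thick and 289 mm deep, spanning the full gap between the sides. The bottom shelf rests on the floor (its underside at z = 0) and the clear gap between one shelf's top and the next shelf's underside is 323 mm.

C is a spool: two coaxial disc flanges of radius 96 mm and thickness 23 mm, joined by a core cylinder of radius 33 mm and height 257 mm. The lower flange rests on z = 0 and the three cylinders share a vertical axis.

The bookshelf is on the floor beside the stool on its +y side. The spool is on top of the stool.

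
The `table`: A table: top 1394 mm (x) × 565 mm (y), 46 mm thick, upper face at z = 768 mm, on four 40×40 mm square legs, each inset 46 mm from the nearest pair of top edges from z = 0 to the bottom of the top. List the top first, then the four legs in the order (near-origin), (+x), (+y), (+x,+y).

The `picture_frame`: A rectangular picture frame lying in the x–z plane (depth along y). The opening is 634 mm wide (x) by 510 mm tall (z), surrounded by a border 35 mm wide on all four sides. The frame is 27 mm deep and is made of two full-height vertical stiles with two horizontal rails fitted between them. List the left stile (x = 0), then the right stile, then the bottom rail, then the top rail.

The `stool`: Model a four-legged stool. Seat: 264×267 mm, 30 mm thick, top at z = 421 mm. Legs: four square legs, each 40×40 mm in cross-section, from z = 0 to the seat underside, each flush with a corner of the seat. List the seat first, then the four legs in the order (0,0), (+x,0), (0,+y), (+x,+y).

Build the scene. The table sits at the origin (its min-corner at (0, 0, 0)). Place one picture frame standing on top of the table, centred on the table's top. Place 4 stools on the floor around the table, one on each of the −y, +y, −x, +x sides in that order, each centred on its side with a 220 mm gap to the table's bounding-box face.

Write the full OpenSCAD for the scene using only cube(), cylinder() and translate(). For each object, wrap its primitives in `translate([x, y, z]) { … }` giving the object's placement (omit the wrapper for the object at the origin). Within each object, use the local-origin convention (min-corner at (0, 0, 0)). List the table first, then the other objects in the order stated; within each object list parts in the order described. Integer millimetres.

translate([0, 0, 722]) cube([1394, 565, 46]);
translate([46, 46, 0]) cube([40, 40, 722]);
translate([1308, 46, 0]) cube([40, 40, 722]);
translate([46, 479, 0]) cube([40, 40, 722]);
translate([1308, 479, 0]) cube([40, 40, 722]);
translate([345, 269, 768]) {
  cube([35, 27, 580]);
  translate([669, 0, 0]) cube([35, 27, 580]);
  translate([35, 0, 0]) cube([634, 27, 35]);
  translate([35, 0, 545]) cube([634, 27, 35]);
}
translate([565, -487, 0]) {
  translate([0, 0, 391]) cube([264, 267, 30]);
  cube([40, 40, 391]);
  translate([224, 0, 0]) cube([40, 40, 391]);
  translate([0, 227, 0]) cube([40, 40, 391]);
  translate([224, 227, 0]) cube([40, 40, 391]);
}
translate([565, 785, 0]) {
  translate([0, 0, 391]) cube([264, 267, 30]);
  cube([40, 40, 391]);
  translate([224, 0, 0]) cube([40, 40, 391]);
  translate([0, 227, 0]) cube([40, 40, 391]);
  translate([224, 227, 0]) cube([40, 40, 391]);
}
translate([-484, 149, 0]) {
  translate([0, 0, 391]) cube([264, 267, 30]);
  cube([40, 40, 391]);
  translate([224, 0, 0]) cube([40, 40, 391]);
  translate([0, 227, 0]) cube([40, 40, 391]);
  translate([224, 227, 0]) cube([40, 40, 391]);
}
translate([1614, 149, 0]) {
  translate([0, 0, 391]) cube([264, 267, 30]);
  cube([40, 40, 391]);
  translate([224, 0, 0]) cube([40, 40, 391]);
  translate([0, 227, 0]) cube([40, 40, 391]);
  translate([224, 227, 0]) cube([40, 40, 391]);
}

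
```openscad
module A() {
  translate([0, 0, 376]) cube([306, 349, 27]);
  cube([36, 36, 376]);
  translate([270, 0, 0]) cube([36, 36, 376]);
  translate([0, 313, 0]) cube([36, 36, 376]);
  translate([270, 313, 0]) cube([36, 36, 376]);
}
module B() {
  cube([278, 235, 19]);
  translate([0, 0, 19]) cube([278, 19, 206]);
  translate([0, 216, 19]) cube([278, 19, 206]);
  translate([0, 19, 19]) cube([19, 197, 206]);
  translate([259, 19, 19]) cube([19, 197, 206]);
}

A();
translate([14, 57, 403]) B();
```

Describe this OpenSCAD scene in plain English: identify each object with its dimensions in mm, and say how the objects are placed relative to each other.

A is a simple wooden stool: a rectangular seat 306 mm (x) by 349 mm (y), 27 mm thick, top face at z = 403 mm, on four square legs, each 36×36 mm in cross-section. The legs rest on z = 0, each flush with a corner of the seat.

B is an open storage box with external size 278×235×225 mm and wall thickness 19 mm (the base is also 19 mm thick). The base covers the whole footprint; the four walls stand on the base, with the y-facing walls full-width and the x-facing walls fitting between their inner faces.

The open box is on top of the stool, centred.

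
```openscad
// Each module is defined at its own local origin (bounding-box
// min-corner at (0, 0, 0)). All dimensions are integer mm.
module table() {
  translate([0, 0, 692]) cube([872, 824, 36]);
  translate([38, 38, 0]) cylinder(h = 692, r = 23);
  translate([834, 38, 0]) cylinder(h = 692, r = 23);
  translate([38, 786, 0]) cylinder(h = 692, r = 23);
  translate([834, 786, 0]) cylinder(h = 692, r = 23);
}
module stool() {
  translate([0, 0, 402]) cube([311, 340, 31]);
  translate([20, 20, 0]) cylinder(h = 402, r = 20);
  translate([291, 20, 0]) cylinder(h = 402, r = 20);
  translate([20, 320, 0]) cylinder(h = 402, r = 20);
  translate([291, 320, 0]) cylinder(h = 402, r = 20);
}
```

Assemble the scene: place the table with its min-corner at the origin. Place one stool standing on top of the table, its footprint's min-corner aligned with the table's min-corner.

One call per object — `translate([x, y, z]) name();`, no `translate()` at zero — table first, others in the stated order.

table();
translate([0, 0, 728]) stool();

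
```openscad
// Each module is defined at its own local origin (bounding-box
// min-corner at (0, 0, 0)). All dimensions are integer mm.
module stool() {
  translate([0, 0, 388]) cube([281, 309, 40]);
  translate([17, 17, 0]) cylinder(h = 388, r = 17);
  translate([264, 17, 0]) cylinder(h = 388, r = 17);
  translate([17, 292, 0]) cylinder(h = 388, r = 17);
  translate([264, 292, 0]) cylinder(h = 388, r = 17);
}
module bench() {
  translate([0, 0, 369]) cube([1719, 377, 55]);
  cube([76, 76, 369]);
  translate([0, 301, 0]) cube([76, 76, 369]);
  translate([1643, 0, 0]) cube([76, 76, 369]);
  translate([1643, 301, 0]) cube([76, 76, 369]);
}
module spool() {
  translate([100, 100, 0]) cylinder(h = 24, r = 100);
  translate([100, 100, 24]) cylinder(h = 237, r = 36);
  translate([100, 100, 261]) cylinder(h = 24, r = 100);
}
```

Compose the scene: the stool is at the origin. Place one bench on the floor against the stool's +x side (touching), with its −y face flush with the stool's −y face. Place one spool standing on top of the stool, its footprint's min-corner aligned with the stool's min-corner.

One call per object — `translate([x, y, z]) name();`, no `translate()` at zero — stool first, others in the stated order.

stool();
translate([281, 0, 0]) bench();
translate([0, 0, 428]) spool();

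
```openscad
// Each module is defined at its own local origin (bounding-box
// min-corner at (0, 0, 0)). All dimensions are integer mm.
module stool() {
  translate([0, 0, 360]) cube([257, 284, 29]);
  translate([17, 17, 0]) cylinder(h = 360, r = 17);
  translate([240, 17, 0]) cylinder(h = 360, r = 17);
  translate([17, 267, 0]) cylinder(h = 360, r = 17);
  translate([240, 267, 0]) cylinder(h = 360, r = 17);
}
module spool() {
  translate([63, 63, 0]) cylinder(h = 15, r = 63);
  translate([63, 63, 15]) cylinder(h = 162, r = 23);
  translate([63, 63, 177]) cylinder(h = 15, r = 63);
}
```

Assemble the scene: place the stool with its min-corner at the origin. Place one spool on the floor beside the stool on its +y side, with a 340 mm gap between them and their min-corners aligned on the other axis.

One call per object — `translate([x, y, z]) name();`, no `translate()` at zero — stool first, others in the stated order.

stool();
translate([0, 624, 0]) spool();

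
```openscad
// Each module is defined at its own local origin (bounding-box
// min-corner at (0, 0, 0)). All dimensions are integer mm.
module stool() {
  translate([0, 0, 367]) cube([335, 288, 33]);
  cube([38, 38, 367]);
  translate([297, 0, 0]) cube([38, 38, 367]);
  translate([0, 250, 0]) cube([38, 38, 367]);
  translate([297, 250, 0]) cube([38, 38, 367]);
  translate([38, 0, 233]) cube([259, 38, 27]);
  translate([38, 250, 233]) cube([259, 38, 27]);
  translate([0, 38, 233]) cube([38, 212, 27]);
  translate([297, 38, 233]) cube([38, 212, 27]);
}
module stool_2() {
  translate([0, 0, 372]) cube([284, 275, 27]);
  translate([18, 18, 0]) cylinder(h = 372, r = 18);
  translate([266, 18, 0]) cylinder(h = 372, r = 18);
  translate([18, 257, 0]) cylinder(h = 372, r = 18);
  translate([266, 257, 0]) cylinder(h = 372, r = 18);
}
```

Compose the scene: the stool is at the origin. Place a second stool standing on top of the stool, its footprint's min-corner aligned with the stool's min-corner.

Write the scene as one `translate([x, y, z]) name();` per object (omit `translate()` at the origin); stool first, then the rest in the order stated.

stool();
translate([0, 0, 400]) stool_2();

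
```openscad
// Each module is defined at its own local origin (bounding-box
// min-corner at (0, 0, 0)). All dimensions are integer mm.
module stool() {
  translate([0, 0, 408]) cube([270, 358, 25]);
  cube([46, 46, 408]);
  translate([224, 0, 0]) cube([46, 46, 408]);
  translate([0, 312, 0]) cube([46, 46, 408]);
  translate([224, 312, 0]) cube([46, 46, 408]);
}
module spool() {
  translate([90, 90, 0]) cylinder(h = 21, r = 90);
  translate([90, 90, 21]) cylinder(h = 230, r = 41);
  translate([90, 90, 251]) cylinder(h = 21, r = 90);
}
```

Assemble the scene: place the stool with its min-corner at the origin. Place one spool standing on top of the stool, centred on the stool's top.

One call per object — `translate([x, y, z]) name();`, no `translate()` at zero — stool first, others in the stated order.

stool();
translate([45, 89, 433]) spool();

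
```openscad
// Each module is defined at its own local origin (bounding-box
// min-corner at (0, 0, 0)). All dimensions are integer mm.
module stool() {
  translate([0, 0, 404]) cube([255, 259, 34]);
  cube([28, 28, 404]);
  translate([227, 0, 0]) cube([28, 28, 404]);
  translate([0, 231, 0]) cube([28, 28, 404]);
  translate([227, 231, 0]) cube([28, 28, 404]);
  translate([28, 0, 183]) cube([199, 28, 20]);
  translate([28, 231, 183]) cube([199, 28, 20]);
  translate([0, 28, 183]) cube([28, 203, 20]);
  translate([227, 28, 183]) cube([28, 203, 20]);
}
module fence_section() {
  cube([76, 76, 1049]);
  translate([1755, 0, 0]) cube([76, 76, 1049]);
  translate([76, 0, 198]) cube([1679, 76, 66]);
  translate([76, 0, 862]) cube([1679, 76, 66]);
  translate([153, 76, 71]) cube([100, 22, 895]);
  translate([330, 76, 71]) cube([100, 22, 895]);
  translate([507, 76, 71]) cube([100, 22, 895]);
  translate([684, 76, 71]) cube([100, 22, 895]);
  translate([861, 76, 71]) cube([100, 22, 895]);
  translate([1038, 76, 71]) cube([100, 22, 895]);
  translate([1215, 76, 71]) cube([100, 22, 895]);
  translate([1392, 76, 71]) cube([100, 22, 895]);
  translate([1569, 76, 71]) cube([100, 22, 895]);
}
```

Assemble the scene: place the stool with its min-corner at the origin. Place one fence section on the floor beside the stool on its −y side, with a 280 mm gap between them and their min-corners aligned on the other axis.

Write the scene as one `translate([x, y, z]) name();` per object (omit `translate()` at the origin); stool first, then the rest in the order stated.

stool();
translate([0, -378, 0]) fence_section();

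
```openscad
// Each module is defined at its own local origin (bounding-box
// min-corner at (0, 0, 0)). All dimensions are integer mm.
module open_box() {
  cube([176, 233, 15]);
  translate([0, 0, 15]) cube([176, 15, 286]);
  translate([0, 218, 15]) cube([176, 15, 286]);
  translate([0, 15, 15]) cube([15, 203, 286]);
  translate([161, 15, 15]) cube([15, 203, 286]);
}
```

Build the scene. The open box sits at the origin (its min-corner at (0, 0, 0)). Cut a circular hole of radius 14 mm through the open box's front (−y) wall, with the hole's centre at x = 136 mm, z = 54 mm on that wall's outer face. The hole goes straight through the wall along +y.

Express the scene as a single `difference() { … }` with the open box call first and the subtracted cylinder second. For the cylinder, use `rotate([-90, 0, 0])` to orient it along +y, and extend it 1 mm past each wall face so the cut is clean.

difference() {
  open_box();
  translate([136, -1, 54]) rotate([-90, 0, 0]) cylinder(h = 17, r = 14);
}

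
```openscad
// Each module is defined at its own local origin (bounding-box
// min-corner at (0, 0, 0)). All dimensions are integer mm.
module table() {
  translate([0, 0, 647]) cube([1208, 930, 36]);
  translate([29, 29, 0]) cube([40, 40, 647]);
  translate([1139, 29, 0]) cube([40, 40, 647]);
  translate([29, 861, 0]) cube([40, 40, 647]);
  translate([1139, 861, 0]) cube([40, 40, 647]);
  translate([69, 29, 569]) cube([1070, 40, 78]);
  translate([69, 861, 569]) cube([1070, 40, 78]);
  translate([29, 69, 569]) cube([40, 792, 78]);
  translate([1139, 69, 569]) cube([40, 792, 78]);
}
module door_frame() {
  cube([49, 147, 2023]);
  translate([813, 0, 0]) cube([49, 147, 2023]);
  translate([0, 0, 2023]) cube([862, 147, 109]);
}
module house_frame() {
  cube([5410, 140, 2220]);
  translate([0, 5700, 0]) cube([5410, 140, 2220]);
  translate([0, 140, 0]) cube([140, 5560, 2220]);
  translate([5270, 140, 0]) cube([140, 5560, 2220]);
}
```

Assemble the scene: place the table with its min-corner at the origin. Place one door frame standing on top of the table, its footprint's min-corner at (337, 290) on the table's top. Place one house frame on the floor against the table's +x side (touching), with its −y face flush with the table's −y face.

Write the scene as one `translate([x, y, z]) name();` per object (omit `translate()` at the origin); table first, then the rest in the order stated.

table();
translate([337, 290, 683]) door_frame();
translate([1208, 0, 0]) house_frame();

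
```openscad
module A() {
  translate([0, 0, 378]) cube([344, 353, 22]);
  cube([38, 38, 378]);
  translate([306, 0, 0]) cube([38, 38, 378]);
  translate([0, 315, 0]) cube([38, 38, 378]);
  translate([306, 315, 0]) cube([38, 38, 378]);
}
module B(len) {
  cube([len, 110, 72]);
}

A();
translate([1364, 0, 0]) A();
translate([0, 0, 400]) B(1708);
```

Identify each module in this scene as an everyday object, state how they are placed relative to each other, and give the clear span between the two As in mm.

Second stool starts at x = 1364; first ends at x = 344; clear span = 1364 − 344 = 1020 mm.

A is a stool. B is a beam. A beam spans the tops of two stools. The clear span between the two stools is 1020 mm.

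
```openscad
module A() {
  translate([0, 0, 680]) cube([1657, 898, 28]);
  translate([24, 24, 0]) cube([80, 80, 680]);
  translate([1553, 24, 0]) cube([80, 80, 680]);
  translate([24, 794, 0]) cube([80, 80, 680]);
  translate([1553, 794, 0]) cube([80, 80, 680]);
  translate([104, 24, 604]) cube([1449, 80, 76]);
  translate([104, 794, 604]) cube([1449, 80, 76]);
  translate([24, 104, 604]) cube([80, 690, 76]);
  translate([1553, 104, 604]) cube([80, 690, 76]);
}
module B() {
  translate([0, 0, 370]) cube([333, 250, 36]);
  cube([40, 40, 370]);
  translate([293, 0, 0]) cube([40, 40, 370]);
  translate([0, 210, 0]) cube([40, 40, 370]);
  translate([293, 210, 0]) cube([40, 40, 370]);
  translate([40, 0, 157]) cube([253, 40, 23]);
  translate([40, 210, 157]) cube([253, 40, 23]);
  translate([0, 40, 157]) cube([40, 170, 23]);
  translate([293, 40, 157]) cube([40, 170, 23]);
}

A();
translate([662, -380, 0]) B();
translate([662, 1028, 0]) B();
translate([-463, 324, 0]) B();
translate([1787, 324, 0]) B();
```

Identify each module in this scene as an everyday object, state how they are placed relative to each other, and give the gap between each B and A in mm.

A is a table. B is a stool. Four stools sit around the table at the −y, +y, −x, +x sides. The gap between each stool and the table is 130 mm.

Each stool's nearest face is 130 mm from the table's bounding box.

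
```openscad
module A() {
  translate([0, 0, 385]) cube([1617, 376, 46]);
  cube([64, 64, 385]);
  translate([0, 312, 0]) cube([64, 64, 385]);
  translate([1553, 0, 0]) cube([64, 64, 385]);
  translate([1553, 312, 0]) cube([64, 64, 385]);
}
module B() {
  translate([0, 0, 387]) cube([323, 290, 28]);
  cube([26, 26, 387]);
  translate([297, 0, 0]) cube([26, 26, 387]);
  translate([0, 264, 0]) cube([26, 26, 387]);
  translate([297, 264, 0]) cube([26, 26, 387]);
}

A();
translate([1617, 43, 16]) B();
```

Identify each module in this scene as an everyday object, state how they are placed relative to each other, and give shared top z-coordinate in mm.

A is a bench. B is a stool. The stool is beside the bench with their tops flush at z = 431. The shared top z-coordinate is 431 mm.

Both tops at z = 431 mm.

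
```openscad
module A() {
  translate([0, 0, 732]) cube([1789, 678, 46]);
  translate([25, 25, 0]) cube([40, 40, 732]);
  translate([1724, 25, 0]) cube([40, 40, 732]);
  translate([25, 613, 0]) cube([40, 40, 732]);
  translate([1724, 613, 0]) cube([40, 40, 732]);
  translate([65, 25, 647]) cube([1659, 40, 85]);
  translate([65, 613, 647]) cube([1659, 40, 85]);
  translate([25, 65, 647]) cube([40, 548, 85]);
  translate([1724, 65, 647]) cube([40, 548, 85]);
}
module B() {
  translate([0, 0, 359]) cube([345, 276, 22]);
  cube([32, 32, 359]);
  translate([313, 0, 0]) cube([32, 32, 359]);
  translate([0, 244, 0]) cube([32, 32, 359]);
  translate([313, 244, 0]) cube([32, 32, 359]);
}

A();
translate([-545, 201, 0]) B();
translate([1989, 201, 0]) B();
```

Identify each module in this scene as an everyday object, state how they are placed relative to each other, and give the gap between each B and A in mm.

Each stool's nearest face is 200 mm from the table's bounding box.

A is a table. B is a stool. Two stools sit around the table at the −x, +x sides. The gap between each stool and the table is 200 mm.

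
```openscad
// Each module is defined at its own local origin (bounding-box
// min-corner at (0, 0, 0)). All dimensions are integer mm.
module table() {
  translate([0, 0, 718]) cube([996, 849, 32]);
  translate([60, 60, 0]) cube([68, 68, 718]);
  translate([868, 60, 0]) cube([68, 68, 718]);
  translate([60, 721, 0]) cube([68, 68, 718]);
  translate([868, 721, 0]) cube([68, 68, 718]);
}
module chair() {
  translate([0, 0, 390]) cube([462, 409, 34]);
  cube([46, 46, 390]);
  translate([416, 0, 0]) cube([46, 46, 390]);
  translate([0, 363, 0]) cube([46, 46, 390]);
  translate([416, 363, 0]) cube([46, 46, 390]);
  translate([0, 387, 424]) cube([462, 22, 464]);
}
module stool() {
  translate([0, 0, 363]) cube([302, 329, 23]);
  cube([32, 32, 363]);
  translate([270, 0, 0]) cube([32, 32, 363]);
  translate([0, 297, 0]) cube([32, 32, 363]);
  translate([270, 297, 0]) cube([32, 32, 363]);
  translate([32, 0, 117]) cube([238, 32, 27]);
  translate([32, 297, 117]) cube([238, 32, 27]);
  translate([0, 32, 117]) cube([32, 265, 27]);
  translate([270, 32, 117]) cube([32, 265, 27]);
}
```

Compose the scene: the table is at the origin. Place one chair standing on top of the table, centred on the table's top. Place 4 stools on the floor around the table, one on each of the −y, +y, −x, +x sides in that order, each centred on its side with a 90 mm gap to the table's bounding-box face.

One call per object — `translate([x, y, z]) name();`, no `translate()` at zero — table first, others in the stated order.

table();
translate([267, 220, 750]) chair();
translate([347, -419, 0]) stool();
translate([347, 939, 0]) stool();
translate([-392, 260, 0]) stool();
translate([1086, 260, 0]) stool();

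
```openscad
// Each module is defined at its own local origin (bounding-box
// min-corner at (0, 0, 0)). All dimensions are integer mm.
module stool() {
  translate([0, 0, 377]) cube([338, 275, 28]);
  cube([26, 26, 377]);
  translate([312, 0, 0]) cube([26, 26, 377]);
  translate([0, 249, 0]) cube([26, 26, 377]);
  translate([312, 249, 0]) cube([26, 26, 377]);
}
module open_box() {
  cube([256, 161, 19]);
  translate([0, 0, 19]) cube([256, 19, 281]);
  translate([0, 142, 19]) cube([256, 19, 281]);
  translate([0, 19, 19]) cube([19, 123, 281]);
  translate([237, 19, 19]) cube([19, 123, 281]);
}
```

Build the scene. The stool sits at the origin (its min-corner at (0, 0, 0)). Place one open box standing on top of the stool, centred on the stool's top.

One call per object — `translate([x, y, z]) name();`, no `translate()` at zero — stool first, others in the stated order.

stool();
translate([41, 57, 405]) open_box();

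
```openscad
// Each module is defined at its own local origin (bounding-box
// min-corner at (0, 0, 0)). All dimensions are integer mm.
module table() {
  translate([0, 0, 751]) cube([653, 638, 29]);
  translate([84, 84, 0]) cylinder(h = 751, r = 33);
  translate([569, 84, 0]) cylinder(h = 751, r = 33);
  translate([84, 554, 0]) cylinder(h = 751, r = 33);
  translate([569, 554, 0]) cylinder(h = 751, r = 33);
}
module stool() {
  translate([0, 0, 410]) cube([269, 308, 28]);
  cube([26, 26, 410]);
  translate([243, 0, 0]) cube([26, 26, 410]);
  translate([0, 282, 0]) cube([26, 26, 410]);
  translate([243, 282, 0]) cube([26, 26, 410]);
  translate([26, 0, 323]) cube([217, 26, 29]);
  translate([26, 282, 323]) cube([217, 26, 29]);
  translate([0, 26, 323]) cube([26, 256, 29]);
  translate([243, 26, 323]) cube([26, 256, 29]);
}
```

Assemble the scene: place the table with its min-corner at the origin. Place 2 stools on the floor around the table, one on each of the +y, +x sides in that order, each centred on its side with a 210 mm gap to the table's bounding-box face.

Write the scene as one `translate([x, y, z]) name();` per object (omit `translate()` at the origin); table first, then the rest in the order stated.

table();
translate([192, 848, 0]) stool();
translate([863, 165, 0]) stool();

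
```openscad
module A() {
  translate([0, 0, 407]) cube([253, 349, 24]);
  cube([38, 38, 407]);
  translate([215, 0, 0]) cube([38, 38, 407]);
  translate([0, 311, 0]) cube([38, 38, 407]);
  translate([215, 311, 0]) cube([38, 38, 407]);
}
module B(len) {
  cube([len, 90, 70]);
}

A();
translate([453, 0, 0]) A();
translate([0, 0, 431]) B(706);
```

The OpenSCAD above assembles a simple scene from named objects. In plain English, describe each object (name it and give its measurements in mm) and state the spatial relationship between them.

A is a simple wooden stool: a rectangular seat 253 mm (x) by 349 mm (y), 24 mm thick, top face at z = 431 mm, on four square legs, each 38×38 mm in cross-section. The legs rest on z = 0, each flush with a corner of the seat.

B is a rectangular beam 706 mm long (x), 90 mm deep (y), 70 mm thick (z).

The beam spans the tops of two stools placed 200 mm apart, resting at z = 431 mm.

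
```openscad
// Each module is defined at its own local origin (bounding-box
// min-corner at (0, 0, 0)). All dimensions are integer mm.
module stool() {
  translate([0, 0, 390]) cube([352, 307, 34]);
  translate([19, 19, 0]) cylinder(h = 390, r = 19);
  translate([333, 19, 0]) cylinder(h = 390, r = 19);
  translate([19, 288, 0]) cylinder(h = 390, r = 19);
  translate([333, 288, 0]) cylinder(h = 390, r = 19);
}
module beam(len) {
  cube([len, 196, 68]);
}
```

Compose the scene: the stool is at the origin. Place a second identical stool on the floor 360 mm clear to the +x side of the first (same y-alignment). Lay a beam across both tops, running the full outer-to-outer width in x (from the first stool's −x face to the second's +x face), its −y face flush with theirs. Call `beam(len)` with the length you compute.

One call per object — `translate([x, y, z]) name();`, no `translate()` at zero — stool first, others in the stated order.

stool();
translate([712, 0, 0]) stool();
translate([0, 0, 424]) beam(1064);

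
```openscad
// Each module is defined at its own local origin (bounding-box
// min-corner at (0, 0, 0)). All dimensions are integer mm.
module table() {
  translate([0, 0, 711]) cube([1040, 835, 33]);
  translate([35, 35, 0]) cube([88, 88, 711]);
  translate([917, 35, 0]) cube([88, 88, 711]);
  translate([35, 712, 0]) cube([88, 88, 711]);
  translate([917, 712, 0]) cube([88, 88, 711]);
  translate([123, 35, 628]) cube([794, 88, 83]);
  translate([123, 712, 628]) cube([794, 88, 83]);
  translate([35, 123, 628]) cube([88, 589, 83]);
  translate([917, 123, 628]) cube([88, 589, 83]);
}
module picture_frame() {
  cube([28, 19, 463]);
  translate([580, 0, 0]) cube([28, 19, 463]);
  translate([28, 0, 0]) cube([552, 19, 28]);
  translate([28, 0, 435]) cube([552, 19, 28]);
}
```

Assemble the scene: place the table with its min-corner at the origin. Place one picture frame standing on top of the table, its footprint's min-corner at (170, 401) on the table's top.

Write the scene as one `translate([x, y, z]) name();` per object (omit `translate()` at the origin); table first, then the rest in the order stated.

table();
translate([170, 401, 744]) picture_frame();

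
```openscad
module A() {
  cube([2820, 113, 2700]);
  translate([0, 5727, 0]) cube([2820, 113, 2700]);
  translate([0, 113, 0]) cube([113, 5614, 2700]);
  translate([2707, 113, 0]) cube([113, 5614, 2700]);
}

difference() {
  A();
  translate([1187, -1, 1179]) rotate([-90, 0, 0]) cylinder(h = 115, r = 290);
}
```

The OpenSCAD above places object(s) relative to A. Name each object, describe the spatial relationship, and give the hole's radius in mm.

A is a house frame. The house frame has a circular hole through its front wall. The hole's radius is 290 mm.

The subtracted cylinder has r = 290 mm.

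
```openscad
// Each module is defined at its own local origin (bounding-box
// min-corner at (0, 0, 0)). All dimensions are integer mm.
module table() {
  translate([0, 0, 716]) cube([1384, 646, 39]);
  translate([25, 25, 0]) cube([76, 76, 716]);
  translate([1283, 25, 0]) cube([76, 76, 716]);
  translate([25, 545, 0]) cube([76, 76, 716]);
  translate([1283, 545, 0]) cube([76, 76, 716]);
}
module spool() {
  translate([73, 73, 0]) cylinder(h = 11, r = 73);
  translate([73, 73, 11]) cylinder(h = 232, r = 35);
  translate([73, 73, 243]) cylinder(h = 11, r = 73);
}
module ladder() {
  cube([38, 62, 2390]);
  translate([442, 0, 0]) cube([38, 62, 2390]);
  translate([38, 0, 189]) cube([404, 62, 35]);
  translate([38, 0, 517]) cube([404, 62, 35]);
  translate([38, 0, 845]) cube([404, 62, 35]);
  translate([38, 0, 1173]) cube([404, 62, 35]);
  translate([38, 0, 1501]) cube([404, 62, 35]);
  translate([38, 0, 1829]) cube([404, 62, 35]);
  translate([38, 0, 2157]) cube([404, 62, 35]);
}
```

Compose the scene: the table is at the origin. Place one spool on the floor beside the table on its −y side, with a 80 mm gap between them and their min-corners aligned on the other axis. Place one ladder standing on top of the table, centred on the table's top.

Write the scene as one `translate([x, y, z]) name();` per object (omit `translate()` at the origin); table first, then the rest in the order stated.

table();
translate([0, -226, 0]) spool();
translate([452, 292, 755]) ladder();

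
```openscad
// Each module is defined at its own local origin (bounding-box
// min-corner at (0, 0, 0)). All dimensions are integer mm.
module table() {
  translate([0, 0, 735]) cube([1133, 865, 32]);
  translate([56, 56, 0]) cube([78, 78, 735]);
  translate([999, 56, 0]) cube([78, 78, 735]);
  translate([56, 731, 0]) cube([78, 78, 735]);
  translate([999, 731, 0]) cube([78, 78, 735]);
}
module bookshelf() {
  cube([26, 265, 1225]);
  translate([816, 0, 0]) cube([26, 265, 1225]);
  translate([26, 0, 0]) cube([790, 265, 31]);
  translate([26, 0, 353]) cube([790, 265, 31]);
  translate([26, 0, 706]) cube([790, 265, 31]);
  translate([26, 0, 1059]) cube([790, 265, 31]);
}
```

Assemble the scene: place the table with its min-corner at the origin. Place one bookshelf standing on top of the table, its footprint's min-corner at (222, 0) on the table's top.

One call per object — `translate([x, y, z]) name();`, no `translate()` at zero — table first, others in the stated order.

table();
translate([222, 0, 767]) bookshelf();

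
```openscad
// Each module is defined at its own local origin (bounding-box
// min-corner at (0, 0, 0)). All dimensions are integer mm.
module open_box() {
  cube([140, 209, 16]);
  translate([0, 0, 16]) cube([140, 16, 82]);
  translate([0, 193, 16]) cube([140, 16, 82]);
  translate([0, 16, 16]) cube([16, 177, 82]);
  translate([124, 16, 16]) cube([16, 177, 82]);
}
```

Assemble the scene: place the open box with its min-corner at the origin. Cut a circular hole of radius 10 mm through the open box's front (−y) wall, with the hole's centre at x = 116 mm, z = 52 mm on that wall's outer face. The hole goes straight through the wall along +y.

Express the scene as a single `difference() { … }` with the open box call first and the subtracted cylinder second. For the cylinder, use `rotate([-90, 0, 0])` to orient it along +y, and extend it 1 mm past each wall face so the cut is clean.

difference() {
  open_box();
  translate([116, -1, 52]) rotate([-90, 0, 0]) cylinder(h = 18, r = 10);
}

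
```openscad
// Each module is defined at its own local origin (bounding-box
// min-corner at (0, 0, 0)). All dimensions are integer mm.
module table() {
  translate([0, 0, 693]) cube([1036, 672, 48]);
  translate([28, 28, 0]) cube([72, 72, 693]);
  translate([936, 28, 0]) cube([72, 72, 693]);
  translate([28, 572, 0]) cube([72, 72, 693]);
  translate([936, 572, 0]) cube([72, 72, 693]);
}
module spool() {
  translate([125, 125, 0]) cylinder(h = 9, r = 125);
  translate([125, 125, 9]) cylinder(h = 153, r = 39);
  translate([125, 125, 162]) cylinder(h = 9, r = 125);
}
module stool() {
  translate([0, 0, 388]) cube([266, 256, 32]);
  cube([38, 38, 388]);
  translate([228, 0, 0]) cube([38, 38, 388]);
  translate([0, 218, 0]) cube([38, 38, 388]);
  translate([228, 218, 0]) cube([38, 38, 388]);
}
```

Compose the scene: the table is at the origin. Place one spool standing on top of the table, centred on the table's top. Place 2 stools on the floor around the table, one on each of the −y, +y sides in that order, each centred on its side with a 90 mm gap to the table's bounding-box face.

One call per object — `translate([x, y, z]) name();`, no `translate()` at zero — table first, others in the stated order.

table();
translate([393, 211, 741]) spool();
translate([385, -346, 0]) stool();
translate([385, 762, 0]) stool();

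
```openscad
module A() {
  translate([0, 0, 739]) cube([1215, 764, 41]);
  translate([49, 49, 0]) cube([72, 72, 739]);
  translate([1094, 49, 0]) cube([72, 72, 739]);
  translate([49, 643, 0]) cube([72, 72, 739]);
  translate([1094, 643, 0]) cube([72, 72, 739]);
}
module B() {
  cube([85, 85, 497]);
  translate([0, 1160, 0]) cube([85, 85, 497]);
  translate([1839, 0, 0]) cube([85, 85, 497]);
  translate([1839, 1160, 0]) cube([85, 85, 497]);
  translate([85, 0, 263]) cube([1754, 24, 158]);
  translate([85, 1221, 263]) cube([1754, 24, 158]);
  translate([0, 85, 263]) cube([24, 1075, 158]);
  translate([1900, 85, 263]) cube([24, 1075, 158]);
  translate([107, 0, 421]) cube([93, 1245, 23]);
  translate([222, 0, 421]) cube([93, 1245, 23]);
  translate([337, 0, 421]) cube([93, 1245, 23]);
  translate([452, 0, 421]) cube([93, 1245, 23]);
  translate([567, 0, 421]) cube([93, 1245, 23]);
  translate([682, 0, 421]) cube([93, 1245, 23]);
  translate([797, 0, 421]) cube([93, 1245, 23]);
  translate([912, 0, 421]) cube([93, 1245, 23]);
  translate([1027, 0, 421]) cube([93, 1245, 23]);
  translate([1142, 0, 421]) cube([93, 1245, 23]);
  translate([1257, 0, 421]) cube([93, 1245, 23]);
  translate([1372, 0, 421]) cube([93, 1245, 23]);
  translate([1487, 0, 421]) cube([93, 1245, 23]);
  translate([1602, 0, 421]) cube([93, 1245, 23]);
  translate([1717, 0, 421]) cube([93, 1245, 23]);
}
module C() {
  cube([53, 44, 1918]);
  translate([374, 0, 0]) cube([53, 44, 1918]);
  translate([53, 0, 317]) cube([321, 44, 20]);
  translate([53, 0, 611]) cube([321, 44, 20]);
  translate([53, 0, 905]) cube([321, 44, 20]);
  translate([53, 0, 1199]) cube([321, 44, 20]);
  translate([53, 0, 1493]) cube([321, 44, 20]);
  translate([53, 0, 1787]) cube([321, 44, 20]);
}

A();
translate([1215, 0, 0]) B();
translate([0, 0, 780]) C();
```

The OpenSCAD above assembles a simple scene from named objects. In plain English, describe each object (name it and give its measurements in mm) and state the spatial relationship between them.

A is a table: top 1215 mm (x) × 764 mm (y), 41 mm thick, upper face at z = 780 mm, on four 72×72 mm square legs, each inset 49 mm from the nearest pair of top edges, running from z = 0 to the bottom of the top.

B is a bed frame 1924 mm long (x) by 1245 mm wide (y). Four 85×85 mm corner posts, 497 mm tall, at the corners of the footprint. Four rails of 24 mm thickness and 158 mm height run between adjacent posts with their undersides at z = 263 mm, their outer faces flush with the outside of the frame (the two x-running rails run between the posts' inner faces; the two y-running rails run between the posts' inner faces). 15 slats, each 93 mm wide (x) and 23 mm thick, lie across the top of the two x-running rails, running the full 1245 mm width of the frame in y; the slats are evenly spaced along x between the inner faces of the end posts with equal gaps (rounded down to the nearest mm) at the −x end and between each pair — any rounding remainder accumulates at the +x end.

C is a straight ladder. Two 53×44 mm vertical rails, 1918 mm tall, stand 427 mm apart (outside-to-outside) with their front faces coplanar on the −y side. 6 rungs, each 44 mm deep and 20 mm tall, span between the inner faces of the rails, front faces flush with the rails. The lowest rung's underside is at z = 317 mm and rungs are spaced 294 mm apart (underside to underside).

The bed frame is against the table's +x side, with their −y faces flush. The ladder is on top of the table.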